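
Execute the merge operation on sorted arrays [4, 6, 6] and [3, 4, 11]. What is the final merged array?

Merging process:

Compare 4 vs 3: take 3 from right. Merged: [3]
Compare 4 vs 4: take 4 from left. Merged: [3, 4]
Compare 6 vs 4: take 4 from right. Merged: [3, 4, 4]
Compare 6 vs 11: take 6 from left. Merged: [3, 4, 4, 6]
Compare 6 vs 11: take 6 from left. Merged: [3, 4, 4, 6, 6]
Append remaining from right: [11]. Merged: [3, 4, 4, 6, 6, 11]

Final merged array: [3, 4, 4, 6, 6, 11]
Total comparisons: 5

The merged array is [3, 4, 4, 6, 6, 11], requiring 5 comparisons. The merge step runs in O(n) time where n is the total number of elements.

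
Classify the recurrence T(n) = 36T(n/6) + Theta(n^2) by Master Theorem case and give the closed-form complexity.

Master Theorem for T(n) = 36T(n/6) + O(n^2):

a = 36, b = 6, c = 2
log_b(a) = log_6(36) = 2.0000

Case 2: c = 2 = log_6(36) = 2.0000
T(n) = O(n^2 log n) = O(n^2 log n)

For T(n) = 36T(n/6) + O(n^2): log_6(36) = 2.0000. This is Case 2 of the Master Theorem (c = log_b(a), equal work at all levels), giving O(n^2 log n).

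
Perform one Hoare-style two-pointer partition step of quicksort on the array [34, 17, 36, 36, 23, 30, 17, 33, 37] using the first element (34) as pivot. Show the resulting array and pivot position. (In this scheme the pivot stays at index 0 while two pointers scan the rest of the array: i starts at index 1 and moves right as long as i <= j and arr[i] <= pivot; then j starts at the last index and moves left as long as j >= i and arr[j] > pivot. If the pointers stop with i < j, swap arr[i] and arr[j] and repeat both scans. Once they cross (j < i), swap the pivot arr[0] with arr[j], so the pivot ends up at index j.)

Hoare-style two-pointer partition with pivot = 34:

Initial array: [34, 17, 36, 36, 23, 30, 17, 33, 37]

Pointers start at i = 1, j = 8.
i stops at index 2 (arr[2]=36 > 34), j stops at index 7 (arr[7]=33 <= 34): swap arr[2] and arr[7], array becomes [34, 17, 33, 36, 23, 30, 17, 36, 37]
i stops at index 3 (arr[3]=36 > 34), j stops at index 6 (arr[6]=17 <= 34): swap arr[3] and arr[6], array becomes [34, 17, 33, 17, 23, 30, 36, 36, 37]
i ends at 6, j ends at 5: the pointers have crossed (j < i), so scanning stops.

Swap pivot arr[0] with arr[5] to place pivot at position 5: [30, 17, 33, 17, 23, 34, 36, 36, 37]
Pivot position: 5

After partitioning with pivot 34, the array becomes [30, 17, 33, 17, 23, 34, 36, 36, 37]. The pivot is placed at index 5. All elements to the left of the pivot are <= 34, and all elements to the right are > 34.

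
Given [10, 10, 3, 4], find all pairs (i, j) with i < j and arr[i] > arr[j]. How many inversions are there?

Finding inversions in [10, 10, 3, 4]:

(0, 2): arr[0]=10 > arr[2]=3
(0, 3): arr[0]=10 > arr[3]=4
(1, 2): arr[1]=10 > arr[2]=3
(1, 3): arr[1]=10 > arr[3]=4

Total inversions: 4

The array has 4 inversion(s): (0,2), (0,3), (1,2), (1,3). Each pair (i,j) satisfies i < j and arr[i] > arr[j].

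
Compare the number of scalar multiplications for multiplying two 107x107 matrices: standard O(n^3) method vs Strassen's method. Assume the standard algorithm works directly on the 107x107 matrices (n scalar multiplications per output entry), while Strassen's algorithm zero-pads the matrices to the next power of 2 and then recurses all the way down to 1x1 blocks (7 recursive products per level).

Matrix multiplication for 107x107 matrices:

Strassen's algorithm requires power-of-2 dimensions. Pad 107x107 to 128x128 (next power of 2).

Standard algorithm: 107^3 = 1225043 multiplications
Strassen's algorithm: 7^(log2(128)) = 7^7 = 823543 multiplications
Savings: 1225043 - 823543 = 401500 multiplications

Standard: 1225043 multiplications (107^3). Strassen: 823543 multiplications (7^7, after padding to 128x128). Strassen reduces 8 recursive multiplications to 7 at each level.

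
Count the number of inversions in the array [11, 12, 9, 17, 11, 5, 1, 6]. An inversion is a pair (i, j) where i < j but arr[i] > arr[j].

Finding inversions in [11, 12, 9, 17, 11, 5, 1, 6]:

(0, 2): arr[0]=11 > arr[2]=9
(0, 5): arr[0]=11 > arr[5]=5
(0, 6): arr[0]=11 > arr[6]=1
(0, 7): arr[0]=11 > arr[7]=6
(1, 2): arr[1]=12 > arr[2]=9
(1, 4): arr[1]=12 > arr[4]=11
(1, 5): arr[1]=12 > arr[5]=5
(1, 6): arr[1]=12 > arr[6]=1
(1, 7): arr[1]=12 > arr[7]=6
(2, 5): arr[2]=9 > arr[5]=5
(2, 6): arr[2]=9 > arr[6]=1
(2, 7): arr[2]=9 > arr[7]=6
(3, 4): arr[3]=17 > arr[4]=11
(3, 5): arr[3]=17 > arr[5]=5
(3, 6): arr[3]=17 > arr[6]=1
(3, 7): arr[3]=17 > arr[7]=6
(4, 5): arr[4]=11 > arr[5]=5
(4, 6): arr[4]=11 > arr[6]=1
(4, 7): arr[4]=11 > arr[7]=6
(5, 6): arr[5]=5 > arr[6]=1

Total inversions: 20

The array has 20 inversion(s): (0,2), (0,5), (0,6), (0,7), (1,2), (1,4), (1,5), (1,6), (1,7), (2,5), (2,6), (2,7), (3,4), (3,5), (3,6), (3,7), (4,5), (4,6), (4,7), (5,6). Each pair (i,j) satisfies i < j and arr[i] > arr[j].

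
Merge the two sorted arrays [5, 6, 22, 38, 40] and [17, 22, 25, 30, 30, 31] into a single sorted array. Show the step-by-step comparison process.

Merging process:

Compare 5 vs 17: take 5 from left. Merged: [5]
Compare 6 vs 17: take 6 from left. Merged: [5, 6]
Compare 22 vs 17: take 17 from right. Merged: [5, 6, 17]
Compare 22 vs 22: take 22 from left. Merged: [5, 6, 17, 22]
Compare 38 vs 22: take 22 from right. Merged: [5, 6, 17, 22, 22]
Compare 38 vs 25: take 25 from right. Merged: [5, 6, 17, 22, 22, 25]
Compare 38 vs 30: take 30 from right. Merged: [5, 6, 17, 22, 22, 25, 30]
Compare 38 vs 30: take 30 from right. Merged: [5, 6, 17, 22, 22, 25, 30, 30]
Compare 38 vs 31: take 31 from right. Merged: [5, 6, 17, 22, 22, 25, 30, 30, 31]
Append remaining from left: [38, 40]. Merged: [5, 6, 17, 22, 22, 25, 30, 30, 31, 38, 40]

Final merged array: [5, 6, 17, 22, 22, 25, 30, 30, 31, 38, 40]
Total comparisons: 9

The merged array is [5, 6, 17, 22, 22, 25, 30, 30, 31, 38, 40], requiring 9 comparisons. The merge step runs in O(n) time where n is the total number of elements.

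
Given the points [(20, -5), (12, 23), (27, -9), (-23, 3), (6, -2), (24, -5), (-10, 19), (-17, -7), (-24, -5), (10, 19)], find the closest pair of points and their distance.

Computing all pairwise distances among 10 points:

d((20, -5), (12, 23)) = 29.1204
d((20, -5), (27, -9)) = 8.0623
d((20, -5), (-23, 3)) = 43.7379
d((20, -5), (6, -2)) = 14.3178
d((20, -5), (24, -5)) = 4.0 <-- minimum
d((20, -5), (-10, 19)) = 38.4187
d((20, -5), (-17, -7)) = 37.054
d((20, -5), (-24, -5)) = 44.0
d((20, -5), (10, 19)) = 26.0
d((12, 23), (27, -9)) = 35.3412
d((12, 23), (-23, 3)) = 40.3113
d((12, 23), (6, -2)) = 25.7099
d((12, 23), (24, -5)) = 30.4631
d((12, 23), (-10, 19)) = 22.3607
d((12, 23), (-17, -7)) = 41.7253
d((12, 23), (-24, -5)) = 45.607
d((12, 23), (10, 19)) = 4.4721
d((27, -9), (-23, 3)) = 51.4198
d((27, -9), (6, -2)) = 22.1359
d((27, -9), (24, -5)) = 5.0
d((27, -9), (-10, 19)) = 46.4004
d((27, -9), (-17, -7)) = 44.0454
d((27, -9), (-24, -5)) = 51.1566
d((27, -9), (10, 19)) = 32.7567
d((-23, 3), (6, -2)) = 29.4279
d((-23, 3), (24, -5)) = 47.676
d((-23, 3), (-10, 19)) = 20.6155
d((-23, 3), (-17, -7)) = 11.6619
d((-23, 3), (-24, -5)) = 8.0623
d((-23, 3), (10, 19)) = 36.6742
d((6, -2), (24, -5)) = 18.2483
d((6, -2), (-10, 19)) = 26.4008
d((6, -2), (-17, -7)) = 23.5372
d((6, -2), (-24, -5)) = 30.1496
d((6, -2), (10, 19)) = 21.3776
d((24, -5), (-10, 19)) = 41.6173
d((24, -5), (-17, -7)) = 41.0488
d((24, -5), (-24, -5)) = 48.0
d((24, -5), (10, 19)) = 27.7849
d((-10, 19), (-17, -7)) = 26.9258
d((-10, 19), (-24, -5)) = 27.7849
d((-10, 19), (10, 19)) = 20.0
d((-17, -7), (-24, -5)) = 7.2801
d((-17, -7), (10, 19)) = 37.4833
d((-24, -5), (10, 19)) = 41.6173

Closest pair: (20, -5) and (24, -5) with distance 4.0

The closest pair is (20, -5) and (24, -5) with Euclidean distance 4.0. For 10 points, brute-force pairwise comparison is shown above. For large n, the divide-and-conquer algorithm (sort by x, recurse on halves, check the dividing strip) achieves O(n log n).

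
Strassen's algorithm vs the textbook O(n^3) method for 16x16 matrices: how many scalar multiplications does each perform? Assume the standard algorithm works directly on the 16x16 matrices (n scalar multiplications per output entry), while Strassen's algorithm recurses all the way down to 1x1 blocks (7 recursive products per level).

Matrix multiplication for 16x16 matrices:

Standard algorithm: 16^3 = 4096 multiplications
Strassen's algorithm: 7^(log2(16)) = 7^4 = 2401 multiplications
Savings: 4096 - 2401 = 1695 multiplications

Standard: 4096 multiplications (16^3). Strassen: 2401 multiplications (7^4). Strassen reduces 8 recursive multiplications to 7 at each level.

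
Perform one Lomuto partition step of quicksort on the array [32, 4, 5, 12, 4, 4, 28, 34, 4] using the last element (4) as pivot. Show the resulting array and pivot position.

Lomuto partition with pivot = 4:

Initial array: [32, 4, 5, 12, 4, 4, 28, 34, 4]

arr[0]=32 > 4: no swap
arr[1]=4 <= 4: swap with position 0, array becomes [4, 32, 5, 12, 4, 4, 28, 34, 4]
arr[2]=5 > 4: no swap
arr[3]=12 > 4: no swap
arr[4]=4 <= 4: swap with position 1, array becomes [4, 4, 5, 12, 32, 4, 28, 34, 4]
arr[5]=4 <= 4: swap with position 2, array becomes [4, 4, 4, 12, 32, 5, 28, 34, 4]
arr[6]=28 > 4: no swap
arr[7]=34 > 4: no swap

Place pivot at position 3: [4, 4, 4, 4, 32, 5, 28, 34, 12]
Pivot position: 3

After partitioning with pivot 4, the array becomes [4, 4, 4, 4, 32, 5, 28, 34, 12]. The pivot is placed at index 3. All elements to the left of the pivot are <= 4, and all elements to the right are > 4.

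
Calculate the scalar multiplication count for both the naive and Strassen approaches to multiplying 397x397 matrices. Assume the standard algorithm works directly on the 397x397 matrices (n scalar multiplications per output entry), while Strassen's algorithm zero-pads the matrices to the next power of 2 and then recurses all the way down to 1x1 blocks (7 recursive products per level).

Matrix multiplication for 397x397 matrices:

Strassen's algorithm requires power-of-2 dimensions. Pad 397x397 to 512x512 (next power of 2).

Standard algorithm: 397^3 = 62570773 multiplications
Strassen's algorithm: 7^(log2(512)) = 7^9 = 40353607 multiplications
Savings: 62570773 - 40353607 = 22217166 multiplications

Standard: 62570773 multiplications (397^3). Strassen: 40353607 multiplications (7^9, after padding to 512x512). Strassen reduces 8 recursive multiplications to 7 at each level.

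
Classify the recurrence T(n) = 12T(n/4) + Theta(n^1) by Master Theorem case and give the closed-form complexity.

Master Theorem for T(n) = 12T(n/4) + O(n^1):

a = 12, b = 4, c = 1
log_b(a) = log_4(12) = 1.7925

Case 1: c = 1 < log_4(12) = 1.7925
T(n) = O(n^(log_4 12))

For T(n) = 12T(n/4) + O(n^1): log_4(12) = 1.7925. This is Case 1 of the Master Theorem (c < log_b(a), work dominated by leaves), giving O(n^(log_4 12)).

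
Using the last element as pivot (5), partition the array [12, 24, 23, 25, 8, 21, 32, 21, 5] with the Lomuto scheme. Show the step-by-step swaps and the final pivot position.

Lomuto partition with pivot = 5:

Initial array: [12, 24, 23, 25, 8, 21, 32, 21, 5]

arr[0]=12 > 5: no swap
arr[1]=24 > 5: no swap
arr[2]=23 > 5: no swap
arr[3]=25 > 5: no swap
arr[4]=8 > 5: no swap
arr[5]=21 > 5: no swap
arr[6]=32 > 5: no swap
arr[7]=21 > 5: no swap

Place pivot at position 0: [5, 24, 23, 25, 8, 21, 32, 21, 12]
Pivot position: 0

After partitioning with pivot 5, the array becomes [5, 24, 23, 25, 8, 21, 32, 21, 12]. The pivot is placed at index 0. All elements to the left of the pivot are <= 5, and all elements to the right are > 5.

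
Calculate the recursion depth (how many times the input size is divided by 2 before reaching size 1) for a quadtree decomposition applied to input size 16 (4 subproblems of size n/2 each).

For divide and conquer with division factor 2:

Problem sizes at each level:
Level 0: 16
Level 1: 8
Level 2: 4
Level 3: 2
Level 4: 1

The root is level 0 and the size-1 base case is level 4 (the tree spans levels 0 through 4, i.e. 5 levels counting the root), so the depth is the number of divisions: log_2(16) = 4

The recursion tree depth is log_2(16) = 4. At each level, the problem size is divided by 2, so it takes 4 divisions to reduce to a base case of size 1. The algorithm makes 4 recursive calls at each level.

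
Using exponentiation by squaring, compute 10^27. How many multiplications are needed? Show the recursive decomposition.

Computing 10^27 by squaring (build up from 10^1; each line after the first costs one multiplication):

10^1 = 10
10^2 = (10^1)^2 = 10^2 = 100
10^3 = 10 * 10^2 = 10 * 100 = 1000
10^6 = (10^3)^2 = 1000^2 = 1000000
10^12 = (10^6)^2 = 1000000^2 = 1000000000000
10^13 = 10 * 10^12 = 10 * 1000000000000 = 10000000000000
10^26 = (10^13)^2 = 10000000000000^2 = 100000000000000000000000000
10^27 = 10 * 10^26 = 10 * 100000000000000000000000000 = 1000000000000000000000000000

Result: 1000000000000000000000000000
Multiplications needed: 7 (7 lines after 10^1)

10^27 = 1000000000000000000000000000. Using exponentiation by squaring, this requires 7 multiplications. The key idea: if the exponent is even, square the half-power; if odd, multiply by the base once.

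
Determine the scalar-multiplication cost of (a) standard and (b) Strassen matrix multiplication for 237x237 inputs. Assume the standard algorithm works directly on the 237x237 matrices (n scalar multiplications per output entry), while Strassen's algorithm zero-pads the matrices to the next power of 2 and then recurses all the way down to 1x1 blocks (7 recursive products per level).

Matrix multiplication for 237x237 matrices:

Strassen's algorithm requires power-of-2 dimensions. Pad 237x237 to 256x256 (next power of 2).

Standard algorithm: 237^3 = 13312053 multiplications
Strassen's algorithm: 7^(log2(256)) = 7^8 = 5764801 multiplications
Savings: 13312053 - 5764801 = 7547252 multiplications

Standard: 13312053 multiplications (237^3). Strassen: 5764801 multiplications (7^8, after padding to 256x256). Strassen reduces 8 recursive multiplications to 7 at each level.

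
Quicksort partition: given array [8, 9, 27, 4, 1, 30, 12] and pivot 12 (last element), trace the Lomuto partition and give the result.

Lomuto partition with pivot = 12:

Initial array: [8, 9, 27, 4, 1, 30, 12]

arr[0]=8 <= 12: swap with position 0, array becomes [8, 9, 27, 4, 1, 30, 12]
arr[1]=9 <= 12: swap with position 1, array becomes [8, 9, 27, 4, 1, 30, 12]
arr[2]=27 > 12: no swap
arr[3]=4 <= 12: swap with position 2, array becomes [8, 9, 4, 27, 1, 30, 12]
arr[4]=1 <= 12: swap with position 3, array becomes [8, 9, 4, 1, 27, 30, 12]
arr[5]=30 > 12: no swap

Place pivot at position 4: [8, 9, 4, 1, 12, 30, 27]
Pivot position: 4

After partitioning with pivot 12, the array becomes [8, 9, 4, 1, 12, 30, 27]. The pivot is placed at index 4. All elements to the left of the pivot are <= 12, and all elements to the right are > 12.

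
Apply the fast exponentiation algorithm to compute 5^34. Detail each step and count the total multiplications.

Computing 5^34 by squaring (build up from 5^1; each line after the first costs one multiplication):

5^1 = 5
5^2 = (5^1)^2 = 5^2 = 25
5^4 = (5^2)^2 = 25^2 = 625
5^8 = (5^4)^2 = 625^2 = 390625
5^16 = (5^8)^2 = 390625^2 = 152587890625
5^17 = 5 * 5^16 = 5 * 152587890625 = 762939453125
5^34 = (5^17)^2 = 762939453125^2 = 582076609134674072265625

Result: 582076609134674072265625
Multiplications needed: 6 (6 lines after 5^1)

5^34 = 582076609134674072265625. Using exponentiation by squaring, this requires 6 multiplications. The key idea: if the exponent is even, square the half-power; if odd, multiply by the base once.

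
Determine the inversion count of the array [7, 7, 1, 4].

Finding inversions in [7, 7, 1, 4]:

(0, 2): arr[0]=7 > arr[2]=1
(0, 3): arr[0]=7 > arr[3]=4
(1, 2): arr[1]=7 > arr[2]=1
(1, 3): arr[1]=7 > arr[3]=4

Total inversions: 4

The array has 4 inversion(s): (0,2), (0,3), (1,2), (1,3). Each pair (i,j) satisfies i < j and arr[i] > arr[j].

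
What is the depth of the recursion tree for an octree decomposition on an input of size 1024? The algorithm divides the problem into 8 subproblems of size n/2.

For divide and conquer with division factor 2:

Problem sizes at each level:
Level 0: 1024
Level 1: 512
Level 2: 256
Level 3: 128
Level 4: 64
Level 5: 32
Level 6: 16
Level 7: 8
Level 8: 4
Level 9: 2
Level 10: 1

The root is level 0 and the size-1 base case is level 10 (the tree spans levels 0 through 10, i.e. 11 levels counting the root), so the depth is the number of divisions: log_2(1024) = 10

The recursion tree depth is log_2(1024) = 10. At each level, the problem size is divided by 2, so it takes 10 divisions to reduce to a base case of size 1. The algorithm makes 8 recursive calls at each level.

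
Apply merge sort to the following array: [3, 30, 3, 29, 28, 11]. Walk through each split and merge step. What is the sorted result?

Merge sort trace:

Split: [3, 30, 3, 29, 28, 11] -> [3, 30, 3] and [29, 28, 11]
  Split: [3, 30, 3] -> [3] and [30, 3]
    Split: [30, 3] -> [30] and [3]
    Merge: [30] + [3] -> [3, 30]
  Merge: [3] + [3, 30] -> [3, 3, 30]
  Split: [29, 28, 11] -> [29] and [28, 11]
    Split: [28, 11] -> [28] and [11]
    Merge: [28] + [11] -> [11, 28]
  Merge: [29] + [11, 28] -> [11, 28, 29]
Merge: [3, 3, 30] + [11, 28, 29] -> [3, 3, 11, 28, 29, 30]

Final sorted array: [3, 3, 11, 28, 29, 30]

The merge sort proceeds by recursively splitting the array and merging sorted halves.
After all merges, the sorted array is [3, 3, 11, 28, 29, 30].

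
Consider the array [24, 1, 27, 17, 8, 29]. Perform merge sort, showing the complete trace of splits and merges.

Merge sort trace:

Split: [24, 1, 27, 17, 8, 29] -> [24, 1, 27] and [17, 8, 29]
  Split: [24, 1, 27] -> [24] and [1, 27]
    Split: [1, 27] -> [1] and [27]
    Merge: [1] + [27] -> [1, 27]
  Merge: [24] + [1, 27] -> [1, 24, 27]
  Split: [17, 8, 29] -> [17] and [8, 29]
    Split: [8, 29] -> [8] and [29]
    Merge: [8] + [29] -> [8, 29]
  Merge: [17] + [8, 29] -> [8, 17, 29]
Merge: [1, 24, 27] + [8, 17, 29] -> [1, 8, 17, 24, 27, 29]

Final sorted array: [1, 8, 17, 24, 27, 29]

The merge sort proceeds by recursively splitting the array and merging sorted halves.
After all merges, the sorted array is [1, 8, 17, 24, 27, 29].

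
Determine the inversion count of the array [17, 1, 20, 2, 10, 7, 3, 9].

Finding inversions in [17, 1, 20, 2, 10, 7, 3, 9]:

(0, 1): arr[0]=17 > arr[1]=1
(0, 3): arr[0]=17 > arr[3]=2
(0, 4): arr[0]=17 > arr[4]=10
(0, 5): arr[0]=17 > arr[5]=7
(0, 6): arr[0]=17 > arr[6]=3
(0, 7): arr[0]=17 > arr[7]=9
(2, 3): arr[2]=20 > arr[3]=2
(2, 4): arr[2]=20 > arr[4]=10
(2, 5): arr[2]=20 > arr[5]=7
(2, 6): arr[2]=20 > arr[6]=3
(2, 7): arr[2]=20 > arr[7]=9
(4, 5): arr[4]=10 > arr[5]=7
(4, 6): arr[4]=10 > arr[6]=3
(4, 7): arr[4]=10 > arr[7]=9
(5, 6): arr[5]=7 > arr[6]=3

Total inversions: 15

The array has 15 inversion(s): (0,1), (0,3), (0,4), (0,5), (0,6), (0,7), (2,3), (2,4), (2,5), (2,6), (2,7), (4,5), (4,6), (4,7), (5,6). Each pair (i,j) satisfies i < j and arr[i] > arr[j].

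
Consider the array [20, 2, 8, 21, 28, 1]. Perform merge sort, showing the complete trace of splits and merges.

Merge sort trace:

Split: [20, 2, 8, 21, 28, 1] -> [20, 2, 8] and [21, 28, 1]
  Split: [20, 2, 8] -> [20] and [2, 8]
    Split: [2, 8] -> [2] and [8]
    Merge: [2] + [8] -> [2, 8]
  Merge: [20] + [2, 8] -> [2, 8, 20]
  Split: [21, 28, 1] -> [21] and [28, 1]
    Split: [28, 1] -> [28] and [1]
    Merge: [28] + [1] -> [1, 28]
  Merge: [21] + [1, 28] -> [1, 21, 28]
Merge: [2, 8, 20] + [1, 21, 28] -> [1, 2, 8, 20, 21, 28]

Final sorted array: [1, 2, 8, 20, 21, 28]

The merge sort proceeds by recursively splitting the array and merging sorted halves.
After all merges, the sorted array is [1, 2, 8, 20, 21, 28].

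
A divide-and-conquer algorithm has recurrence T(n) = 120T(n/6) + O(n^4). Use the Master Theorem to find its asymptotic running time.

Master Theorem for T(n) = 120T(n/6) + O(n^4):

a = 120, b = 6, c = 4
log_b(a) = log_6(120) = 2.6720

Case 3: c = 4 > log_6(120) = 2.6720
T(n) = O(n^4) = O(n^4)

For T(n) = 120T(n/6) + O(n^4): log_6(120) = 2.6720. This is Case 3 of the Master Theorem (c > log_b(a), work dominated by root), giving O(n^4).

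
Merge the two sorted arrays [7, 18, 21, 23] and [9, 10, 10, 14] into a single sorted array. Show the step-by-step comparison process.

Merging process:

Compare 7 vs 9: take 7 from left. Merged: [7]
Compare 18 vs 9: take 9 from right. Merged: [7, 9]
Compare 18 vs 10: take 10 from right. Merged: [7, 9, 10]
Compare 18 vs 10: take 10 from right. Merged: [7, 9, 10, 10]
Compare 18 vs 14: take 14 from right. Merged: [7, 9, 10, 10, 14]
Append remaining from left: [18, 21, 23]. Merged: [7, 9, 10, 10, 14, 18, 21, 23]

Final merged array: [7, 9, 10, 10, 14, 18, 21, 23]
Total comparisons: 5

The merged array is [7, 9, 10, 10, 14, 18, 21, 23], requiring 5 comparisons. The merge step runs in O(n) time where n is the total number of elements.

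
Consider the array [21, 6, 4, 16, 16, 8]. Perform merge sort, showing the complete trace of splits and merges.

Merge sort trace:

Split: [21, 6, 4, 16, 16, 8] -> [21, 6, 4] and [16, 16, 8]
  Split: [21, 6, 4] -> [21] and [6, 4]
    Split: [6, 4] -> [6] and [4]
    Merge: [6] + [4] -> [4, 6]
  Merge: [21] + [4, 6] -> [4, 6, 21]
  Split: [16, 16, 8] -> [16] and [16, 8]
    Split: [16, 8] -> [16] and [8]
    Merge: [16] + [8] -> [8, 16]
  Merge: [16] + [8, 16] -> [8, 16, 16]
Merge: [4, 6, 21] + [8, 16, 16] -> [4, 6, 8, 16, 16, 21]

Final sorted array: [4, 6, 8, 16, 16, 21]

The merge sort proceeds by recursively splitting the array and merging sorted halves.
After all merges, the sorted array is [4, 6, 8, 16, 16, 21].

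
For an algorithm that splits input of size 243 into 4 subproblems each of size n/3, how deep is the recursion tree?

For divide and conquer with division factor 3:

Problem sizes at each level:
Level 0: 243
Level 1: 81
Level 2: 27
Level 3: 9
Level 4: 3
Level 5: 1

The root is level 0 and the size-1 base case is level 5 (the tree spans levels 0 through 5, i.e. 6 levels counting the root), so the depth is the number of divisions: log_3(243) = 5

The recursion tree depth is log_3(243) = 5. At each level, the problem size is divided by 3, so it takes 5 divisions to reduce to a base case of size 1. The algorithm makes 4 recursive calls at each level.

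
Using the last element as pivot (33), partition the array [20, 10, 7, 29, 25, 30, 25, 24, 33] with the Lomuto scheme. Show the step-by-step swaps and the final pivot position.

Lomuto partition with pivot = 33:

Initial array: [20, 10, 7, 29, 25, 30, 25, 24, 33]

arr[0]=20 <= 33: swap with position 0, array becomes [20, 10, 7, 29, 25, 30, 25, 24, 33]
arr[1]=10 <= 33: swap with position 1, array becomes [20, 10, 7, 29, 25, 30, 25, 24, 33]
arr[2]=7 <= 33: swap with position 2, array becomes [20, 10, 7, 29, 25, 30, 25, 24, 33]
arr[3]=29 <= 33: swap with position 3, array becomes [20, 10, 7, 29, 25, 30, 25, 24, 33]
arr[4]=25 <= 33: swap with position 4, array becomes [20, 10, 7, 29, 25, 30, 25, 24, 33]
arr[5]=30 <= 33: swap with position 5, array becomes [20, 10, 7, 29, 25, 30, 25, 24, 33]
arr[6]=25 <= 33: swap with position 6, array becomes [20, 10, 7, 29, 25, 30, 25, 24, 33]
arr[7]=24 <= 33: swap with position 7, array becomes [20, 10, 7, 29, 25, 30, 25, 24, 33]

Place pivot at position 8: [20, 10, 7, 29, 25, 30, 25, 24, 33]
Pivot position: 8

After partitioning with pivot 33, the array becomes [20, 10, 7, 29, 25, 30, 25, 24, 33]. The pivot is placed at index 8. All elements to the left of the pivot are <= 33, and all elements to the right are > 33.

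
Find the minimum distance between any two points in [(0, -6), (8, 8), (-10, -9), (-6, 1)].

Computing all pairwise distances among 4 points:

d((0, -6), (8, 8)) = 16.1245
d((0, -6), (-10, -9)) = 10.4403
d((0, -6), (-6, 1)) = 9.2195 <-- minimum
d((8, 8), (-10, -9)) = 24.7588
d((8, 8), (-6, 1)) = 15.6525
d((-10, -9), (-6, 1)) = 10.7703

Closest pair: (0, -6) and (-6, 1) with distance 9.2195

The closest pair is (0, -6) and (-6, 1) with Euclidean distance 9.2195. For 4 points, brute-force pairwise comparison is shown above. For large n, the divide-and-conquer algorithm (sort by x, recurse on halves, check the dividing strip) achieves O(n log n).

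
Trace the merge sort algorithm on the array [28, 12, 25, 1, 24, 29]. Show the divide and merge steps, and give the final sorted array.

Merge sort trace:

Split: [28, 12, 25, 1, 24, 29] -> [28, 12, 25] and [1, 24, 29]
  Split: [28, 12, 25] -> [28] and [12, 25]
    Split: [12, 25] -> [12] and [25]
    Merge: [12] + [25] -> [12, 25]
  Merge: [28] + [12, 25] -> [12, 25, 28]
  Split: [1, 24, 29] -> [1] and [24, 29]
    Split: [24, 29] -> [24] and [29]
    Merge: [24] + [29] -> [24, 29]
  Merge: [1] + [24, 29] -> [1, 24, 29]
Merge: [12, 25, 28] + [1, 24, 29] -> [1, 12, 24, 25, 28, 29]

Final sorted array: [1, 12, 24, 25, 28, 29]

The merge sort proceeds by recursively splitting the array and merging sorted halves.
After all merges, the sorted array is [1, 12, 24, 25, 28, 29].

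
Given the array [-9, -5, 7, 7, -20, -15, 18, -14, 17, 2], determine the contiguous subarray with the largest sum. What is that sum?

Using Kadane's algorithm on [-9, -5, 7, 7, -20, -15, 18, -14, 17, 2]:

Scanning through the array:
Position 1 (value -5): max_ending_here = -5, max_so_far = -5
Position 2 (value 7): max_ending_here = 7, max_so_far = 7
Position 3 (value 7): max_ending_here = 14, max_so_far = 14
Position 4 (value -20): max_ending_here = -6, max_so_far = 14
Position 5 (value -15): max_ending_here = -15, max_so_far = 14
Position 6 (value 18): max_ending_here = 18, max_so_far = 18
Position 7 (value -14): max_ending_here = 4, max_so_far = 18
Position 8 (value 17): max_ending_here = 21, max_so_far = 21
Position 9 (value 2): max_ending_here = 23, max_so_far = 23

Maximum subarray: [18, -14, 17, 2]
Maximum sum: 23

The maximum subarray is [18, -14, 17, 2] with sum 23. This subarray runs from index 6 to index 9.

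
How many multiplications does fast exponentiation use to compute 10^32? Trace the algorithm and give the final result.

Computing 10^32 by squaring (build up from 10^1; each line after the first costs one multiplication):

10^1 = 10
10^2 = (10^1)^2 = 10^2 = 100
10^4 = (10^2)^2 = 100^2 = 10000
10^8 = (10^4)^2 = 10000^2 = 100000000
10^16 = (10^8)^2 = 100000000^2 = 10000000000000000
10^32 = (10^16)^2 = 10000000000000000^2 = 100000000000000000000000000000000

Result: 100000000000000000000000000000000
Multiplications needed: 5 (5 lines after 10^1)

10^32 = 100000000000000000000000000000000. Using exponentiation by squaring, this requires 5 multiplications. The key idea: if the exponent is even, square the half-power; if odd, multiply by the base once.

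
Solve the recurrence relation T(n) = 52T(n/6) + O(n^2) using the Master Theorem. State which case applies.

Master Theorem for T(n) = 52T(n/6) + O(n^2):

a = 52, b = 6, c = 2
log_b(a) = log_6(52) = 2.2052

Case 1: c = 2 < log_6(52) = 2.2052
T(n) = O(n^(log_6 52))

For T(n) = 52T(n/6) + O(n^2): log_6(52) = 2.2052. This is Case 1 of the Master Theorem (c < log_b(a), work dominated by leaves), giving O(n^(log_6 52)).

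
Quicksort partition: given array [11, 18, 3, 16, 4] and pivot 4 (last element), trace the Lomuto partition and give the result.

Lomuto partition with pivot = 4:

Initial array: [11, 18, 3, 16, 4]

arr[0]=11 > 4: no swap
arr[1]=18 > 4: no swap
arr[2]=3 <= 4: swap with position 0, array becomes [3, 18, 11, 16, 4]
arr[3]=16 > 4: no swap

Place pivot at position 1: [3, 4, 11, 16, 18]
Pivot position: 1

After partitioning with pivot 4, the array becomes [3, 4, 11, 16, 18]. The pivot is placed at index 1. All elements to the left of the pivot are <= 4, and all elements to the right are > 4.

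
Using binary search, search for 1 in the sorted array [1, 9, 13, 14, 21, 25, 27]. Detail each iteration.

Binary search for 1 in [1, 9, 13, 14, 21, 25, 27]:

lo=0, hi=6, mid=3, arr[mid]=14 -> 14 > 1, search left half
lo=0, hi=2, mid=1, arr[mid]=9 -> 9 > 1, search left half
lo=0, hi=0, mid=0, arr[mid]=1 -> Found target at index 0!

Binary search finds 1 at index 0 after 3 comparisons. The search repeatedly halves the search space by comparing with the middle element.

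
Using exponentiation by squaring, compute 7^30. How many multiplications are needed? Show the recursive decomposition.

Computing 7^30 by squaring (build up from 7^1; each line after the first costs one multiplication):

7^1 = 7
7^2 = (7^1)^2 = 7^2 = 49
7^3 = 7 * 7^2 = 7 * 49 = 343
7^6 = (7^3)^2 = 343^2 = 117649
7^7 = 7 * 7^6 = 7 * 117649 = 823543
7^14 = (7^7)^2 = 823543^2 = 678223072849
7^15 = 7 * 7^14 = 7 * 678223072849 = 4747561509943
7^30 = (7^15)^2 = 4747561509943^2 = 22539340290692258087863249

Result: 22539340290692258087863249
Multiplications needed: 7 (7 lines after 7^1)

7^30 = 22539340290692258087863249. Using exponentiation by squaring, this requires 7 multiplications. The key idea: if the exponent is even, square the half-power; if odd, multiply by the base once.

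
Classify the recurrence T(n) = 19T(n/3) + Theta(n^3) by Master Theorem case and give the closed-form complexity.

Master Theorem for T(n) = 19T(n/3) + O(n^3):

a = 19, b = 3, c = 3
log_b(a) = log_3(19) = 2.6801

Case 3: c = 3 > log_3(19) = 2.6801
T(n) = O(n^3) = O(n^3)

For T(n) = 19T(n/3) + O(n^3): log_3(19) = 2.6801. This is Case 3 of the Master Theorem (c > log_b(a), work dominated by root), giving O(n^3).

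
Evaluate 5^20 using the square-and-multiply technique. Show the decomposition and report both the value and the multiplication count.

Computing 5^20 by squaring (build up from 5^1; each line after the first costs one multiplication):

5^1 = 5
5^2 = (5^1)^2 = 5^2 = 25
5^4 = (5^2)^2 = 25^2 = 625
5^5 = 5 * 5^4 = 5 * 625 = 3125
5^10 = (5^5)^2 = 3125^2 = 9765625
5^20 = (5^10)^2 = 9765625^2 = 95367431640625

Result: 95367431640625
Multiplications needed: 5 (5 lines after 5^1)

5^20 = 95367431640625. Using exponentiation by squaring, this requires 5 multiplications. The key idea: if the exponent is even, square the half-power; if odd, multiply by the base once.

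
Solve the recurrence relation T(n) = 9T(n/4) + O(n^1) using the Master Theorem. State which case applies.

Master Theorem for T(n) = 9T(n/4) + O(n^1):

a = 9, b = 4, c = 1
log_b(a) = log_4(9) = 1.5850

Case 1: c = 1 < log_4(9) = 1.5850
T(n) = O(n^(log_4 9))

For T(n) = 9T(n/4) + O(n^1): log_4(9) = 1.5850. This is Case 1 of the Master Theorem (c < log_b(a), work dominated by leaves), giving O(n^(log_4 9)).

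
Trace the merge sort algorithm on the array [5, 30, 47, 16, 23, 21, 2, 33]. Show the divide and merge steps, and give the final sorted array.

Merge sort trace:

Split: [5, 30, 47, 16, 23, 21, 2, 33] -> [5, 30, 47, 16] and [23, 21, 2, 33]
  Split: [5, 30, 47, 16] -> [5, 30] and [47, 16]
    Split: [5, 30] -> [5] and [30]
    Merge: [5] + [30] -> [5, 30]
    Split: [47, 16] -> [47] and [16]
    Merge: [47] + [16] -> [16, 47]
  Merge: [5, 30] + [16, 47] -> [5, 16, 30, 47]
  Split: [23, 21, 2, 33] -> [23, 21] and [2, 33]
    Split: [23, 21] -> [23] and [21]
    Merge: [23] + [21] -> [21, 23]
    Split: [2, 33] -> [2] and [33]
    Merge: [2] + [33] -> [2, 33]
  Merge: [21, 23] + [2, 33] -> [2, 21, 23, 33]
Merge: [5, 16, 30, 47] + [2, 21, 23, 33] -> [2, 5, 16, 21, 23, 30, 33, 47]

Final sorted array: [2, 5, 16, 21, 23, 30, 33, 47]

The merge sort proceeds by recursively splitting the array and merging sorted halves.
After all merges, the sorted array is [2, 5, 16, 21, 23, 30, 33, 47].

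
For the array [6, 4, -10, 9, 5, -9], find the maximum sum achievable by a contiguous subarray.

Using Kadane's algorithm on [6, 4, -10, 9, 5, -9]:

Scanning through the array:
Position 1 (value 4): max_ending_here = 10, max_so_far = 10
Position 2 (value -10): max_ending_here = 0, max_so_far = 10
Position 3 (value 9): max_ending_here = 9, max_so_far = 10
Position 4 (value 5): max_ending_here = 14, max_so_far = 14
Position 5 (value -9): max_ending_here = 5, max_so_far = 14

Maximum subarray: [6, 4, -10, 9, 5]
Maximum sum: 14

The maximum subarray is [6, 4, -10, 9, 5] with sum 14. This subarray runs from index 0 to index 4.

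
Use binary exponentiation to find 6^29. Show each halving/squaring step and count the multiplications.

Computing 6^29 by squaring (build up from 6^1; each line after the first costs one multiplication):

6^1 = 6
6^2 = (6^1)^2 = 6^2 = 36
6^3 = 6 * 6^2 = 6 * 36 = 216
6^6 = (6^3)^2 = 216^2 = 46656
6^7 = 6 * 6^6 = 6 * 46656 = 279936
6^14 = (6^7)^2 = 279936^2 = 78364164096
6^28 = (6^14)^2 = 78364164096^2 = 6140942214464815497216
6^29 = 6 * 6^28 = 6 * 6140942214464815497216 = 36845653286788892983296

Result: 36845653286788892983296
Multiplications needed: 7 (7 lines after 6^1)

6^29 = 36845653286788892983296. Using exponentiation by squaring, this requires 7 multiplications. The key idea: if the exponent is even, square the half-power; if odd, multiply by the base once.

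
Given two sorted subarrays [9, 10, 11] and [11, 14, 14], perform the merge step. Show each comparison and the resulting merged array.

Merging process:

Compare 9 vs 11: take 9 from left. Merged: [9]
Compare 10 vs 11: take 10 from left. Merged: [9, 10]
Compare 11 vs 11: take 11 from left. Merged: [9, 10, 11]
Append remaining from right: [11, 14, 14]. Merged: [9, 10, 11, 11, 14, 14]

Final merged array: [9, 10, 11, 11, 14, 14]
Total comparisons: 3

The merged array is [9, 10, 11, 11, 14, 14], requiring 3 comparisons. The merge step runs in O(n) time where n is the total number of elements.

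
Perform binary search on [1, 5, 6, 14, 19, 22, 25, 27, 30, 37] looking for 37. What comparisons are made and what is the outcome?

Binary search for 37 in [1, 5, 6, 14, 19, 22, 25, 27, 30, 37]:

lo=0, hi=9, mid=4, arr[mid]=19 -> 19 < 37, search right half
lo=5, hi=9, mid=7, arr[mid]=27 -> 27 < 37, search right half
lo=8, hi=9, mid=8, arr[mid]=30 -> 30 < 37, search right half
lo=9, hi=9, mid=9, arr[mid]=37 -> Found target at index 9!

Binary search finds 37 at index 9 after 4 comparisons. The search repeatedly halves the search space by comparing with the middle element.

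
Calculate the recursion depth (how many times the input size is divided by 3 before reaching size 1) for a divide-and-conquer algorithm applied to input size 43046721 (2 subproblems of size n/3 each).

For divide and conquer with division factor 3:

Problem sizes at each level:
Level 0: 43046721
Level 1: 14348907
Level 2: 4782969
Level 3: 1594323
Level 4: 531441
Level 5: 177147
Level 6: 59049
Level 7: 19683
Level 8: 6561
Level 9: 2187
Level 10: 729
Level 11: 243
Level 12: 81
Level 13: 27
Level 14: 9
Level 15: 3
Level 16: 1

The root is level 0 and the size-1 base case is level 16 (the tree spans levels 0 through 16, i.e. 17 levels counting the root), so the depth is the number of divisions: log_3(43046721) = 16

The recursion tree depth is log_3(43046721) = 16. At each level, the problem size is divided by 3, so it takes 16 divisions to reduce to a base case of size 1. The algorithm makes 2 recursive calls at each level.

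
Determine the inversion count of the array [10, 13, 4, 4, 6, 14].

Finding inversions in [10, 13, 4, 4, 6, 14]:

(0, 2): arr[0]=10 > arr[2]=4
(0, 3): arr[0]=10 > arr[3]=4
(0, 4): arr[0]=10 > arr[4]=6
(1, 2): arr[1]=13 > arr[2]=4
(1, 3): arr[1]=13 > arr[3]=4
(1, 4): arr[1]=13 > arr[4]=6

Total inversions: 6

The array has 6 inversion(s): (0,2), (0,3), (0,4), (1,2), (1,3), (1,4). Each pair (i,j) satisfies i < j and arr[i] > arr[j].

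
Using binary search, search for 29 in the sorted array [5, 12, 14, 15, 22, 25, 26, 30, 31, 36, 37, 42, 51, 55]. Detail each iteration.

Binary search for 29 in [5, 12, 14, 15, 22, 25, 26, 30, 31, 36, 37, 42, 51, 55]:

lo=0, hi=13, mid=6, arr[mid]=26 -> 26 < 29, search right half
lo=7, hi=13, mid=10, arr[mid]=37 -> 37 > 29, search left half
lo=7, hi=9, mid=8, arr[mid]=31 -> 31 > 29, search left half
lo=7, hi=7, mid=7, arr[mid]=30 -> 30 > 29, search left half
lo=7 > hi=6, target 29 not found

Binary search determines that 29 is not in the array after 4 comparisons. The search space was exhausted without finding the target.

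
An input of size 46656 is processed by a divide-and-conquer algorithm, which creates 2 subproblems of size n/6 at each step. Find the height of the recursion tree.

For divide and conquer with division factor 6:

Problem sizes at each level:
Level 0: 46656
Level 1: 7776
Level 2: 1296
Level 3: 216
Level 4: 36
Level 5: 6
Level 6: 1

The root is level 0 and the size-1 base case is level 6 (the tree spans levels 0 through 6, i.e. 7 levels counting the root), so the depth is the number of divisions: log_6(46656) = 6

The recursion tree depth is log_6(46656) = 6. At each level, the problem size is divided by 6, so it takes 6 divisions to reduce to a base case of size 1. The algorithm makes 2 recursive calls at each level.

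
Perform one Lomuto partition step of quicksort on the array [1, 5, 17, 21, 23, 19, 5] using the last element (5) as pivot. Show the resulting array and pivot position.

Lomuto partition with pivot = 5:

Initial array: [1, 5, 17, 21, 23, 19, 5]

arr[0]=1 <= 5: swap with position 0, array becomes [1, 5, 17, 21, 23, 19, 5]
arr[1]=5 <= 5: swap with position 1, array becomes [1, 5, 17, 21, 23, 19, 5]
arr[2]=17 > 5: no swap
arr[3]=21 > 5: no swap
arr[4]=23 > 5: no swap
arr[5]=19 > 5: no swap

Place pivot at position 2: [1, 5, 5, 21, 23, 19, 17]
Pivot position: 2

After partitioning with pivot 5, the array becomes [1, 5, 5, 21, 23, 19, 17]. The pivot is placed at index 2. All elements to the left of the pivot are <= 5, and all elements to the right are > 5.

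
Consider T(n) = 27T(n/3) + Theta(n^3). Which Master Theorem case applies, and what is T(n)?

Master Theorem for T(n) = 27T(n/3) + O(n^3):

a = 27, b = 3, c = 3
log_b(a) = log_3(27) = 3.0000

Case 2: c = 3 = log_3(27) = 3.0000
T(n) = O(n^3 log n) = O(n^3 log n)

For T(n) = 27T(n/3) + O(n^3): log_3(27) = 3.0000. This is Case 2 of the Master Theorem (c = log_b(a), equal work at all levels), giving O(n^3 log n).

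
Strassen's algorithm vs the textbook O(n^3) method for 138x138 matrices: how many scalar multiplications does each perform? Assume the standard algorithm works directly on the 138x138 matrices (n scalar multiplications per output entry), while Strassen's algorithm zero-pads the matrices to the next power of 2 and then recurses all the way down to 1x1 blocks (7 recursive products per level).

Matrix multiplication for 138x138 matrices:

Strassen's algorithm requires power-of-2 dimensions. Pad 138x138 to 256x256 (next power of 2).

Standard algorithm: 138^3 = 2628072 multiplications
Strassen's algorithm: 7^(log2(256)) = 7^8 = 5764801 multiplications
Difference: 2628072 - 5764801 = -3136729 (Strassen uses MORE here due to padding overhead — for small or just-over-power-of-2 n, padding can outweigh the per-level savings)

Standard: 2628072 multiplications (138^3). Strassen: 5764801 multiplications (7^8, after padding to 256x256). Strassen reduces 8 recursive multiplications to 7 at each level.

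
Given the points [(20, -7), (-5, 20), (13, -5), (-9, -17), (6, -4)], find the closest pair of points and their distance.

Computing all pairwise distances among 5 points:

d((20, -7), (-5, 20)) = 36.7967
d((20, -7), (13, -5)) = 7.2801
d((20, -7), (-9, -17)) = 30.6757
d((20, -7), (6, -4)) = 14.3178
d((-5, 20), (13, -5)) = 30.8058
d((-5, 20), (-9, -17)) = 37.2156
d((-5, 20), (6, -4)) = 26.4008
d((13, -5), (-9, -17)) = 25.0599
d((13, -5), (6, -4)) = 7.0711 <-- minimum
d((-9, -17), (6, -4)) = 19.8494

Closest pair: (13, -5) and (6, -4) with distance 7.0711

The closest pair is (13, -5) and (6, -4) with Euclidean distance 7.0711. For 5 points, brute-force pairwise comparison is shown above. For large n, the divide-and-conquer algorithm (sort by x, recurse on halves, check the dividing strip) achieves O(n log n).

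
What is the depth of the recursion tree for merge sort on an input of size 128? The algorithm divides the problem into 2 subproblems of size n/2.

For divide and conquer with division factor 2:

Problem sizes at each level:
Level 0: 128
Level 1: 64
Level 2: 32
Level 3: 16
Level 4: 8
Level 5: 4
Level 6: 2
Level 7: 1

The root is level 0 and the size-1 base case is level 7 (the tree spans levels 0 through 7, i.e. 8 levels counting the root), so the depth is the number of divisions: log_2(128) = 7

The recursion tree depth is log_2(128) = 7. At each level, the problem size is divided by 2, so it takes 7 divisions to reduce to a base case of size 1. The algorithm makes 2 recursive calls at each level.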